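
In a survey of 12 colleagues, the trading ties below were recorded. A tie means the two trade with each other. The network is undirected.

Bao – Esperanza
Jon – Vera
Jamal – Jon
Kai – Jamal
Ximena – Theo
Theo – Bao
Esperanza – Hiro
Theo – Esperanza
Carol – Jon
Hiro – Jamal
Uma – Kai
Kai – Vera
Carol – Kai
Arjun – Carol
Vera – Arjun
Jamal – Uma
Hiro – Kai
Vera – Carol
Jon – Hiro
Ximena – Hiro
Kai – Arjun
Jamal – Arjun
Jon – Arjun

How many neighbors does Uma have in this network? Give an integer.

Uma is directly tied to Jamal and Kai. That is 2 neighbors, so the degree of Uma is 2.

2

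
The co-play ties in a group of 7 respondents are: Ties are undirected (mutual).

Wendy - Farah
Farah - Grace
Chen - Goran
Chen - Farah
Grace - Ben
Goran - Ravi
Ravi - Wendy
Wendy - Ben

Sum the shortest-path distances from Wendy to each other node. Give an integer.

9

Distances from Wendy: Ben:1, Chen:2, Farah:1, Goran:2, Grace:2, Ravi:1.
Sum = 1 + 2 + 1 + 2 + 2 + 1 = 9.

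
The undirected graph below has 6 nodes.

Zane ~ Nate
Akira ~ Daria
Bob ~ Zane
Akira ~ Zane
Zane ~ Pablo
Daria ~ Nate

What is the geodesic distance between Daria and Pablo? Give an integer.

3

One shortest route is Daria – Nate – Zane – Pablo, which uses 3 edges, and at distance 2 from Daria we only reach {Zane}, which does not include Pablo. So d(Daria,Pablo) = 3.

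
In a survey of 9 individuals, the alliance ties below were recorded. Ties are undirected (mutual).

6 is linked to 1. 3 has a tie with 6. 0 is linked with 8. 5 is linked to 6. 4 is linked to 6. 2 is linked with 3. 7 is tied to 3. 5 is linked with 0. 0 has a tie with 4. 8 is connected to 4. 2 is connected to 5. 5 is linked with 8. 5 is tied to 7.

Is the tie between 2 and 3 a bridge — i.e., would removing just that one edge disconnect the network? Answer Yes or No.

No

Even without that edge, 2 still reaches 3 via 2 – 5 – 6 – 3, so the network stays connected. Not a bridge.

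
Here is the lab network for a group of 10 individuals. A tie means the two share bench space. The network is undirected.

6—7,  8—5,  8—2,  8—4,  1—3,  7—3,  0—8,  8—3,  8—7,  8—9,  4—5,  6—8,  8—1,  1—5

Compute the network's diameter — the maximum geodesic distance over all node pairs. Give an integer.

Eccentricity of each node (its greatest distance to any other): 0:2, 1:2, 2:2, 3:2, 4:2, 5:2, 6:2, 7:2, 8:1, 9:2.
The maximum eccentricity is 2, realized for instance by the pair 7–0 via 7 – 8 – 0. So the diameter is 2.

2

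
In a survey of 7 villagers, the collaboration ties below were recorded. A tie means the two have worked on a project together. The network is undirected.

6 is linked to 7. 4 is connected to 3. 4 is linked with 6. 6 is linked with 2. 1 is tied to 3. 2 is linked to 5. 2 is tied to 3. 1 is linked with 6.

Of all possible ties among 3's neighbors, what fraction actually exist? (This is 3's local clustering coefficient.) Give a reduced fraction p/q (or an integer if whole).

3's neighbors: 1, 2, and 4 (k = 3).
Possible neighbor pairs: C(3,2) = 3. Edges among them: none → e = 0.
Clustering(3) = 0/3 = 0.

0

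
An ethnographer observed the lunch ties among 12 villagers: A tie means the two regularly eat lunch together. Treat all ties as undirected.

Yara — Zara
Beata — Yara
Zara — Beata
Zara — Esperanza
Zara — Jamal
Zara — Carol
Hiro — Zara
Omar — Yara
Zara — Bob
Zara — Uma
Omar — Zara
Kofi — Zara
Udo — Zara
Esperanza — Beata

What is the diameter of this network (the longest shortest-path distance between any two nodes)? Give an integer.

Eccentricity of each node (its greatest distance to any other): Beata:2, Bob:2, Carol:2, Esperanza:2, Hiro:2, Jamal:2, Kofi:2, Omar:2, Udo:2, Uma:2, Yara:2, Zara:1.
The maximum eccentricity is 2, realized for instance by the pair Bob–Carol via Bob – Zara – Carol. So the diameter is 2.

2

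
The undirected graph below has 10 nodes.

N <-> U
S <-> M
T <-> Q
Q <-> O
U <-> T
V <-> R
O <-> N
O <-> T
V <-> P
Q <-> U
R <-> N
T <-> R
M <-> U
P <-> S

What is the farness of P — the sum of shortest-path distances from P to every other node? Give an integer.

Distances from P: M:2, N:3, O:4, Q:4, R:2, S:1, T:3, U:3, V:1.
Sum = 2 + 3 + 4 + 4 + 2 + 1 + 3 + 3 + 1 = 23.

23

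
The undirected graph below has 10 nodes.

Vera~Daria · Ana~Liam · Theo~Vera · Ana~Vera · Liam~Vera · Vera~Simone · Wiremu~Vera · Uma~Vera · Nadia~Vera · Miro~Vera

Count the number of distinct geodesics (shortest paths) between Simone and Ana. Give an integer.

The shortest distance is 2, and the only length-2 path is Simone–Vera–Ana. So there is exactly 1 shortest path.

1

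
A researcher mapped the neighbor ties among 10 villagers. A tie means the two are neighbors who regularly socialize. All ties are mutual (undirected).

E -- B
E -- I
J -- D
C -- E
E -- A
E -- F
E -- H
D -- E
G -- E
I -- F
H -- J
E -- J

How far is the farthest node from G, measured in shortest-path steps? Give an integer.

Distances from G: A:2, B:2, C:2, D:2, E:1, F:2, H:2, I:2, J:2.
The largest is 2 (to B, J, F, A, H, C, D, and I), so the eccentricity of G is 2.

2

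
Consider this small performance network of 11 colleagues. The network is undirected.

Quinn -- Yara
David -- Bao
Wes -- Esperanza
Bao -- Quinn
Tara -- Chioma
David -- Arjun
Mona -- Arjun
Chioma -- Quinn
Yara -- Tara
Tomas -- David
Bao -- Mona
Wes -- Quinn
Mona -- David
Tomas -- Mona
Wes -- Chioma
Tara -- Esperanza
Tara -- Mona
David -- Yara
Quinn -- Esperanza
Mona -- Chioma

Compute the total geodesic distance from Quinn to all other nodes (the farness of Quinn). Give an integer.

Distances from Quinn: Arjun:3, Bao:1, Chioma:1, David:2, Esperanza:1, Mona:2, Tara:2, Tomas:3, Wes:1, Yara:1.
Sum = 3 + 1 + 1 + 2 + 1 + 2 + 2 + 3 + 1 + 1 = 17.

17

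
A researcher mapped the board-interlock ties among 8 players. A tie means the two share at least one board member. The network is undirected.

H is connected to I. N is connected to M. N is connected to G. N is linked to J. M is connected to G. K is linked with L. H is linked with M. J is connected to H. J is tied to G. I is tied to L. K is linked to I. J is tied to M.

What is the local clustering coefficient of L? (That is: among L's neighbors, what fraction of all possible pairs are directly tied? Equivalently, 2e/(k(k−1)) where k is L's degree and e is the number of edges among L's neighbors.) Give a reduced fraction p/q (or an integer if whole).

1

L's neighbors: I and K (k = 2).
Possible neighbor pairs: C(2,2) = 1. Edges among them: I–K → e = 1.
Clustering(L) = 1/1.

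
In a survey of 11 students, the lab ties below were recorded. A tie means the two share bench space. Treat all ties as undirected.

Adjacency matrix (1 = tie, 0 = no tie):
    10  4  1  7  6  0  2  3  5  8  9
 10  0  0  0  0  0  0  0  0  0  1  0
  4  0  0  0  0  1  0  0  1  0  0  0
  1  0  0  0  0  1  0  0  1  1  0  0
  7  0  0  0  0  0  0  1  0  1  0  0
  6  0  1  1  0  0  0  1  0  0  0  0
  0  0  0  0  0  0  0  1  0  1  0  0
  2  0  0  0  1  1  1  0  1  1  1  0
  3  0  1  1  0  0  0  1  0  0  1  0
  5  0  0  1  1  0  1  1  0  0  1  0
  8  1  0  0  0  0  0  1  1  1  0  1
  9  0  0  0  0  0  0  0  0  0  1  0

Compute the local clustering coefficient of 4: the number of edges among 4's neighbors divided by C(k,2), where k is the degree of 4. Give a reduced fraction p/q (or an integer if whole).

4's neighbors: 3 and 6 (k = 2).
Possible neighbor pairs: C(2,2) = 1. Edges among them: none → e = 0.
Clustering(4) = 0/1.

0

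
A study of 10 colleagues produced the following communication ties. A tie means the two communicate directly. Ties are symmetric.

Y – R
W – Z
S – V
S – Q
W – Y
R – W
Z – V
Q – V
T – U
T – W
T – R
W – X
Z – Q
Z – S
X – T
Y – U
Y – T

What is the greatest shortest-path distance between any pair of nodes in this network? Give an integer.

4

Eccentricity of each node (its greatest distance to any other): Q:4, R:3, S:4, T:3, U:4, V:4, W:2, X:3, Y:3, Z:3.
The maximum eccentricity is 4, realized for instance by the pair U–V via U – T – W – Z – V. So the diameter is 4.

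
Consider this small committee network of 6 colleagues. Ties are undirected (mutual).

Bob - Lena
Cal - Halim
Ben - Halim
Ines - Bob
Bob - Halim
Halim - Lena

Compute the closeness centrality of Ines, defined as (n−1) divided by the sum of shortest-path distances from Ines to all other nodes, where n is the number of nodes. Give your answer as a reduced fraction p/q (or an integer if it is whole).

5/11

Distances from Ines: Ben:3, Bob:1, Cal:3, Halim:2, Lena:2. Sum = 11.
n = 6, so closeness = 5/11.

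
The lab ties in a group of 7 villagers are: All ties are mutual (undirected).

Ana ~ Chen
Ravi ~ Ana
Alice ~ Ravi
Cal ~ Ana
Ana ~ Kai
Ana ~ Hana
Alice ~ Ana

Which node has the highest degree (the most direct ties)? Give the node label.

Ana

Degrees — Alice:2, Ana:6, Cal:1, Chen:1, Hana:1, Kai:1, Ravi:2.
The maximum is 6, attained only by Ana.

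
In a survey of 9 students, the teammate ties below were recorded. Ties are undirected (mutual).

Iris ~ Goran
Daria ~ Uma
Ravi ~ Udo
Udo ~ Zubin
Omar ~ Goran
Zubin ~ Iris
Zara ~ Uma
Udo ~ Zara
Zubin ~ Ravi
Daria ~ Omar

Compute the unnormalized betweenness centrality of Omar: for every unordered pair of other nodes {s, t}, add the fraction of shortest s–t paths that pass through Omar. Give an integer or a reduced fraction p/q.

9/2

Pairs whose geodesics pass through Omar — Goran–Daria: 1; Goran–Uma: 1; Goran–Zara: 1/2; Daria–Zubin: 1/2; Daria–Iris: 1; Uma–Iris: 1/2.
All other pairs contribute 0.
Summing the contributions gives betweenness(Omar) = 9/2.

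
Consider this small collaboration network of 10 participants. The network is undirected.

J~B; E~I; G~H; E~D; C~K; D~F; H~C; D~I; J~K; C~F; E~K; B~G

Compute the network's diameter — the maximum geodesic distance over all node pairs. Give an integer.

5

Eccentricity of each node (its greatest distance to any other): B:4, C:3, D:4, E:4, F:4, G:5, H:4, I:5, J:3, K:3.
The maximum eccentricity is 5, realized for instance by the pair I–G via I – E – K – J – B – G. So the diameter is 5.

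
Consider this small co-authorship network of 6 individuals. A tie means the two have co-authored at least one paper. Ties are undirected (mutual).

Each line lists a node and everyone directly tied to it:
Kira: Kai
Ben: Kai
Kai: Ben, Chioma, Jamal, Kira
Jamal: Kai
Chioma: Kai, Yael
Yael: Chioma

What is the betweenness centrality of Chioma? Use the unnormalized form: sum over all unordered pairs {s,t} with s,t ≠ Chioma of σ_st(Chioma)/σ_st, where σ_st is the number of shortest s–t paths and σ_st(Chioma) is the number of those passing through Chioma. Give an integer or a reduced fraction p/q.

Pairs whose geodesics pass through Chioma — Jamal–Yael: 1; Kai–Yael: 1; Yael–Ben: 1; Yael–Kira: 1.
All other pairs contribute 0.
Summing the contributions gives betweenness(Chioma) = 4.

4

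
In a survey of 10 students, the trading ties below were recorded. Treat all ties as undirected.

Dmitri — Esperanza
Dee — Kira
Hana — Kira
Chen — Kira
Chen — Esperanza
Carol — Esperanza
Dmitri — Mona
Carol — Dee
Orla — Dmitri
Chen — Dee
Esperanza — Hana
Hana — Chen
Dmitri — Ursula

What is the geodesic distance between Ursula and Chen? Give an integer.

One shortest route is Ursula – Dmitri – Esperanza – Chen, which uses 3 edges, and at distance 2 from Ursula we only reach {Esperanza, Mona, Orla}, which does not include Chen. So d(Ursula,Chen) = 3.

3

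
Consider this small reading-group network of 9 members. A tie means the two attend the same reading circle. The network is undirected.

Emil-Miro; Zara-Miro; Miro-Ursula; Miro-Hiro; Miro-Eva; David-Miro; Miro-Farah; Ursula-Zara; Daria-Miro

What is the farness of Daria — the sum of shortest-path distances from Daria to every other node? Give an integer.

Distances from Daria: David:2, Emil:2, Eva:2, Farah:2, Hiro:2, Miro:1, Ursula:2, Zara:2.
Sum = 2 + 2 + 2 + 2 + 2 + 1 + 2 + 2 = 15.

15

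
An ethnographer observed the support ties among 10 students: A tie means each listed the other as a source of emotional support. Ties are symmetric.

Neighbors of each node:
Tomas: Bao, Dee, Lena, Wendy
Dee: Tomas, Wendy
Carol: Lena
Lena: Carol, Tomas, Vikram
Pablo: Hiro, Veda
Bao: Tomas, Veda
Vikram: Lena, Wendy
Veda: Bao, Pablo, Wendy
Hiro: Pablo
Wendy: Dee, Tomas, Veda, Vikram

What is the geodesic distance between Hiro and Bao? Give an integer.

3

One shortest route is Hiro – Pablo – Veda – Bao, which uses 3 edges, and at distance 2 from Hiro we only reach {Veda}, which does not include Bao. So d(Hiro,Bao) = 3.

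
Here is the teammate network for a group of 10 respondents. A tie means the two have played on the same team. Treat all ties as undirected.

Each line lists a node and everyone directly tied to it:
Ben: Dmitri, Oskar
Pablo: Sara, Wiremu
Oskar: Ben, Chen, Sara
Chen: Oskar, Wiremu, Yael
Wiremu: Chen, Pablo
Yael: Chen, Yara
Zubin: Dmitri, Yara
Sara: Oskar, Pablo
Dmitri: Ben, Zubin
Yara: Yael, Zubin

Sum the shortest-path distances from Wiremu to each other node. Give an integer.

22

Distances from Wiremu: Ben:3, Chen:1, Dmitri:4, Oskar:2, Pablo:1, Sara:2, Yael:2, Yara:3, Zubin:4.
Sum = 3 + 1 + 4 + 2 + 1 + 2 + 2 + 3 + 4 = 22.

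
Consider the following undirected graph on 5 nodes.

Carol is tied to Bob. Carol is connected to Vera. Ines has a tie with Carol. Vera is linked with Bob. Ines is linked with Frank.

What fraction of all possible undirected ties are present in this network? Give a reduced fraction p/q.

1/2

There are 5 edges and 5 nodes, so the maximum possible is C(5,2) = 10.
Density = 5/10 = 1/2.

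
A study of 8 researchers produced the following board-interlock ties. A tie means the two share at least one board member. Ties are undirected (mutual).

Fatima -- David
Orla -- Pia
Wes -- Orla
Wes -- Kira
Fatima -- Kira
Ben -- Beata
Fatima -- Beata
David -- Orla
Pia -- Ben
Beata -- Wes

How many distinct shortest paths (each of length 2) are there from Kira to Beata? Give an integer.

The shortest distance is 2. The length-2 paths are: Kira–Wes–Beata; Kira–Fatima–Beata.
That gives 2 distinct shortest paths.

2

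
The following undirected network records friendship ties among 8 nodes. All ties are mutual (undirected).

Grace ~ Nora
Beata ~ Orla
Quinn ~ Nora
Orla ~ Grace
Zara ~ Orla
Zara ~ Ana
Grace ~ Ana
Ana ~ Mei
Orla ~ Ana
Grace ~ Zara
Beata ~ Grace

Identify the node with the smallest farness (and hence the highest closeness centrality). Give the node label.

Grace

Farness (sum of distances to all others) for each node — Ana:11, Beata:14, Grace:9, Mei:17, Nora:13, Orla:11, Quinn:19, Zara:12.
The smallest farness is 9, for Grace, so Grace has the highest closeness.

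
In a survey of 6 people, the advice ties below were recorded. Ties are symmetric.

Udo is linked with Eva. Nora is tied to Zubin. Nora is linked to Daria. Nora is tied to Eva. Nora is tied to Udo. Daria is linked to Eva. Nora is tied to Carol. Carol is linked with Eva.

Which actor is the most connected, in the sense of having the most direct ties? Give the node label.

Nora

Degrees — Carol:2, Daria:2, Eva:4, Nora:5, Udo:2, Zubin:1.
The maximum is 5, attained only by Nora.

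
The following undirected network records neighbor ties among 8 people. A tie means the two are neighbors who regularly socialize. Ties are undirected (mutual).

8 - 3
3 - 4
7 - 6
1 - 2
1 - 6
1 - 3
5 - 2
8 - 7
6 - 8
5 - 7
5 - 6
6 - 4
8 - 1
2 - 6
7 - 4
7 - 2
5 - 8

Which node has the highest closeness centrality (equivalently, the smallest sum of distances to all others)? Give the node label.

Farness (sum of distances to all others) for each node — 1:10, 2:10, 3:11, 4:11, 5:10, 6:8, 7:9, 8:9.
The smallest farness is 8, for 6, so 6 has the highest closeness.

6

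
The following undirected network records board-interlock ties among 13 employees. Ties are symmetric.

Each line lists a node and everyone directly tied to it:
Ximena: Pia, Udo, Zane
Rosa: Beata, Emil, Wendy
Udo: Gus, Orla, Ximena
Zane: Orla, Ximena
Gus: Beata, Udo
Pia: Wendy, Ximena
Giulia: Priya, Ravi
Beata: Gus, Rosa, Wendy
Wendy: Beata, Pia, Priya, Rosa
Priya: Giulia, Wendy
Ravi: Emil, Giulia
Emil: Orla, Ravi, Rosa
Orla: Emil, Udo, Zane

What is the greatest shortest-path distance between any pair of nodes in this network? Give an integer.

4

Eccentricity of each node (its greatest distance to any other): Beata:4, Emil:3, Giulia:4, Gus:4, Orla:4, Pia:4, Priya:4, Ravi:4, Rosa:3, Udo:4, Wendy:3, Ximena:4, Zane:4.
The maximum eccentricity is 4, realized for instance by the pair Ravi–Pia via Ravi – Giulia – Priya – Wendy – Pia. So the diameter is 4.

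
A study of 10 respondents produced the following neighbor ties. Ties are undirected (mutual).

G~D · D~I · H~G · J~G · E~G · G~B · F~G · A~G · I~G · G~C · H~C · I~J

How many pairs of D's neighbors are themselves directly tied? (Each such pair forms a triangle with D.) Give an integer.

D's neighbors: G and I.
Neighbor pairs that are themselves tied: D–G–I. Each forms one triangle with D, for 1 in total.

1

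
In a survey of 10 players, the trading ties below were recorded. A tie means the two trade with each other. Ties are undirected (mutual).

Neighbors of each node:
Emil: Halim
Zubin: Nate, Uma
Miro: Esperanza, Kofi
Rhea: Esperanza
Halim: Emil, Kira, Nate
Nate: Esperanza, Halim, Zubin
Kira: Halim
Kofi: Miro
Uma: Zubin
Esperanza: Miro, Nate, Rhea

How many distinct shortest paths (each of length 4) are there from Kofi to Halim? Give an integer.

1

The shortest distance is 4, and the only length-4 path is Kofi–Miro–Esperanza–Nate–Halim. So there is exactly 1 shortest path.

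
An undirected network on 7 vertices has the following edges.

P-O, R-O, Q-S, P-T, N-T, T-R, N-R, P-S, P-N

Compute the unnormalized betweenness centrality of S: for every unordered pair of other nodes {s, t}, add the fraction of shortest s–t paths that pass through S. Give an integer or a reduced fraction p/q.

Pairs whose geodesics pass through S — P–Q: 1; T–Q: 1; O–Q: 1; R–Q: 3/3; N–Q: 1.
All other pairs contribute 0.
Summing the contributions gives betweenness(S) = 5.

5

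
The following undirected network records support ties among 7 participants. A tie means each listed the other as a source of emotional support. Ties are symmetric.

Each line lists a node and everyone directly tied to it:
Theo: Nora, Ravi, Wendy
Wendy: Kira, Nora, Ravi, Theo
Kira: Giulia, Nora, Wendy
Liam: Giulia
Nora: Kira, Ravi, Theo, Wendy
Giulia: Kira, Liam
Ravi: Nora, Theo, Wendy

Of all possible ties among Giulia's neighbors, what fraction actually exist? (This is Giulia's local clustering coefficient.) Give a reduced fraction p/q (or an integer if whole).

Giulia's neighbors: Kira and Liam (k = 2).
Possible neighbor pairs: C(2,2) = 1. Edges among them: none → e = 0.
Clustering(Giulia) = 0/1.

0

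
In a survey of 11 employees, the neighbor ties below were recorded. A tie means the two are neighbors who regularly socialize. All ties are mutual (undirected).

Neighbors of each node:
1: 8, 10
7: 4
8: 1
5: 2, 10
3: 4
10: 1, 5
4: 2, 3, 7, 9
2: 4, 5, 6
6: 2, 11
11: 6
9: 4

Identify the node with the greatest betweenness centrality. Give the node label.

Unnormalized betweenness of each node: 1:9, 2:32, 3:0, 4:24, 5:21, 6:9, 7:0, 8:0, 9:0, 10:16, 11:0.
2 has the largest value, 32, making it the main broker — the node through which the most shortest paths run.

2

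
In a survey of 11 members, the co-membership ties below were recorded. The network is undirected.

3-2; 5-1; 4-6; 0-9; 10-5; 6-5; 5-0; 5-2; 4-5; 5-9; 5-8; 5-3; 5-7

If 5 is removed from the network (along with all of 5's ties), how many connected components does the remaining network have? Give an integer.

Without 5, the remaining ties split the others into: {2, 3}; {0, 9}; {4, 6}; {8}; {10}; {1}; {7}.
That's 7 separate components.

7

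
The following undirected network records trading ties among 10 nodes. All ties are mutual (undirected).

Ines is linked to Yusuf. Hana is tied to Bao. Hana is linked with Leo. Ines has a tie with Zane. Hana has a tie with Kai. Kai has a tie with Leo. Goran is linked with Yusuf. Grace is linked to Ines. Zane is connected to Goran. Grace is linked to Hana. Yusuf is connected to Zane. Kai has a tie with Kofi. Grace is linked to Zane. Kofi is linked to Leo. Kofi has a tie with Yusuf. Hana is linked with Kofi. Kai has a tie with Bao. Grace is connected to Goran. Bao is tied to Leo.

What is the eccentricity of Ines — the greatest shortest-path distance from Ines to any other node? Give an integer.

3

Distances from Ines: Bao:3, Goran:2, Grace:1, Hana:2, Kai:3, Kofi:2, Leo:3, Yusuf:1, Zane:1.
The largest is 3 (to Leo, Kai, and Bao), so the eccentricity of Ines is 3.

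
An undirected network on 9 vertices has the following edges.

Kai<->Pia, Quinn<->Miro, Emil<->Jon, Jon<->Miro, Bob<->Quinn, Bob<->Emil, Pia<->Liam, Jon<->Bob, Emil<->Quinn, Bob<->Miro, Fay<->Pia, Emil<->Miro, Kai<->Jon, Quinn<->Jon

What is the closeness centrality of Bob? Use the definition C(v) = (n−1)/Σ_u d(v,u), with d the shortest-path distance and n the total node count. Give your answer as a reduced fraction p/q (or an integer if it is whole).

Distances from Bob: Emil:1, Fay:4, Jon:1, Kai:2, Liam:4, Miro:1, Pia:3, Quinn:1. Sum = 17.
n = 9, so closeness = 8/17.

8/17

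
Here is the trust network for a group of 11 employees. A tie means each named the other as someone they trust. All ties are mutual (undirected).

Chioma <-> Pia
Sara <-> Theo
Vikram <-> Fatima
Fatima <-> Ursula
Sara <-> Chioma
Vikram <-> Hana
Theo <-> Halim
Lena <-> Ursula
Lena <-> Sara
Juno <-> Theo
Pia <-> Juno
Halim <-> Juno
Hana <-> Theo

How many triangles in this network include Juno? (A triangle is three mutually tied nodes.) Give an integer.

1

Juno's neighbors: Halim, Pia, and Theo.
Neighbor pairs that are themselves tied: Juno–Halim–Theo. Each forms one triangle with Juno, for 1 in total.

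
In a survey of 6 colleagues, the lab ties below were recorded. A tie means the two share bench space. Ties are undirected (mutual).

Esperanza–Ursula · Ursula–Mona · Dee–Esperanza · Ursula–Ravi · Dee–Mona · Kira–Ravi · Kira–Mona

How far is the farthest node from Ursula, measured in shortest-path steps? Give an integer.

2

Distances from Ursula: Dee:2, Esperanza:1, Kira:2, Mona:1, Ravi:1.
The largest is 2 (to Kira and Dee), so the eccentricity of Ursula is 2.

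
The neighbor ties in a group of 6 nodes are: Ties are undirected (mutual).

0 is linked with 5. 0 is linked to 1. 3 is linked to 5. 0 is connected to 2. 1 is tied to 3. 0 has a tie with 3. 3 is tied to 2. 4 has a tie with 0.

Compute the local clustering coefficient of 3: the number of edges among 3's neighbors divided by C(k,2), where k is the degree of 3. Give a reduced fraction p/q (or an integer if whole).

3's neighbors: 0, 1, 2, and 5 (k = 4).
Possible neighbor pairs: C(4,2) = 6. Edges among them: 0–1, 0–2, 0–5 → e = 3.
Clustering(3) = 3/6 = 1/2.

1/2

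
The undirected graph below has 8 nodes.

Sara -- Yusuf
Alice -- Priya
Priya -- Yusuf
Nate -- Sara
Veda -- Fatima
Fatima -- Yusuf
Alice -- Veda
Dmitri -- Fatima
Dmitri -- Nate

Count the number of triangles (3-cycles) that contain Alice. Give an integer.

0

Alice's neighbors are Priya and Veda, but none of them are tied to each other, so no triangle contains Alice.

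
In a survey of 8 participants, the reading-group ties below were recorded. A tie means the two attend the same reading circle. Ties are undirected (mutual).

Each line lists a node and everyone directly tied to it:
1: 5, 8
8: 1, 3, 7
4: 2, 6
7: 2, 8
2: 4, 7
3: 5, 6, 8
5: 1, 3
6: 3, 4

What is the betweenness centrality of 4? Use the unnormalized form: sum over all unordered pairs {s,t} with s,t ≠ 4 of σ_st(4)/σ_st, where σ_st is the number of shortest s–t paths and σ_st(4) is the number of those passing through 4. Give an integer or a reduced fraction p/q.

Pairs whose geodesics pass through 4 — 3–2: 1/2; 5–2: 1/3; 7–6: 1/2; 2–6: 1.
All other pairs contribute 0.
Summing the contributions gives betweenness(4) = 7/3.

7/3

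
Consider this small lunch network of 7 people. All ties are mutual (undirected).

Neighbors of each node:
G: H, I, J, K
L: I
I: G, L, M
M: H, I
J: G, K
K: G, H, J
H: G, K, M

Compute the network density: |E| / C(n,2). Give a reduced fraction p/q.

3/7

There are 9 edges and 7 nodes, so the maximum possible is C(7,2) = 21.
Density = 9/21 = 3/7.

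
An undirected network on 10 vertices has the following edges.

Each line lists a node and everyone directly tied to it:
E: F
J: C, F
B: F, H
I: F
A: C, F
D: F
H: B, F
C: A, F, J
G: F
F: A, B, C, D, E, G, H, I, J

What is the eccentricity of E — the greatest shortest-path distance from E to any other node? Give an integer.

2

Distances from E: A:2, B:2, C:2, D:2, F:1, G:2, H:2, I:2, J:2.
The largest is 2 (to G, I, A, C, H, D, J, and B), so the eccentricity of E is 2.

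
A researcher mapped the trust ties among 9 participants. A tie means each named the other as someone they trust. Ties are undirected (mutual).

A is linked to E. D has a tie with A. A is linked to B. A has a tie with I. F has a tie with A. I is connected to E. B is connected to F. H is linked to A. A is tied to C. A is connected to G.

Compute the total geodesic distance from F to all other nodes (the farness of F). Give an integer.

14

Distances from F: A:1, B:1, C:2, D:2, E:2, G:2, H:2, I:2.
Sum = 1 + 1 + 2 + 2 + 2 + 2 + 2 + 2 = 14.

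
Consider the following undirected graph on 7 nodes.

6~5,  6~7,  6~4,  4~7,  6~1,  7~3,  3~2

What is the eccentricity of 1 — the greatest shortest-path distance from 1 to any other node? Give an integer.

4

Distances from 1: 2:4, 3:3, 4:2, 5:2, 6:1, 7:2.
The largest is 4 (to 2), so the eccentricity of 1 is 4.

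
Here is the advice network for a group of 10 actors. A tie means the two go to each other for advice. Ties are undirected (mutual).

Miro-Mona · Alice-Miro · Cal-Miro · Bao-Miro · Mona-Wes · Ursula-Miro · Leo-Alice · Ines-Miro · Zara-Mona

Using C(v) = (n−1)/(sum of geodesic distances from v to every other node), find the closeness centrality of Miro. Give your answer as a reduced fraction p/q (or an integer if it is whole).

3/4

Distances from Miro: Alice:1, Bao:1, Cal:1, Ines:1, Leo:2, Mona:1, Ursula:1, Wes:2, Zara:2. Sum = 12.
n = 10, so closeness = 9/12 = 3/4.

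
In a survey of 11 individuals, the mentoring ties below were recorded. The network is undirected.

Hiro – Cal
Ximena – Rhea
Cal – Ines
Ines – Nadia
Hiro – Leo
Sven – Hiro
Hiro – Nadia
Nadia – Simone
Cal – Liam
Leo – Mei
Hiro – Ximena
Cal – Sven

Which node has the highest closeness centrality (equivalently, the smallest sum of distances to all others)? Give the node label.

Farness (sum of distances to all others) for each node — Cal:19, Hiro:15, Ines:24, Leo:22, Liam:28, Mei:31, Nadia:20, Rhea:31, Simone:29, Sven:21, Ximena:22.
The smallest farness is 15, for Hiro, so Hiro has the highest closeness.

Hiro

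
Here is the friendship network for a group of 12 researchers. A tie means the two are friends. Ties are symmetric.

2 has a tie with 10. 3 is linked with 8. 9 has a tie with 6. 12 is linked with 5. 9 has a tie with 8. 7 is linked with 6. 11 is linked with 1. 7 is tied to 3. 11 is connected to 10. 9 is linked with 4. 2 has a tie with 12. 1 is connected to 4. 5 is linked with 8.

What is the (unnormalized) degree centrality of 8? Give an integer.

8 is directly tied to 3, 5, and 9. That is 3 neighbors, so the degree of 8 is 3.

3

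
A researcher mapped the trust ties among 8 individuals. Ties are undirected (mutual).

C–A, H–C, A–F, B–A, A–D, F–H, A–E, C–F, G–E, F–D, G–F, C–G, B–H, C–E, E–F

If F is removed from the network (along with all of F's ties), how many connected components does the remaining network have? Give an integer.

1

F's neighbors (A, C, D, E, G, and H) remain reachable from one another through other ties, so the rest of the network stays in one piece.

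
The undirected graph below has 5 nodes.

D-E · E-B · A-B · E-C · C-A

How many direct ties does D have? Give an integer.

1

D is directly tied to E. That is 1 neighbor, so the degree of D is 1.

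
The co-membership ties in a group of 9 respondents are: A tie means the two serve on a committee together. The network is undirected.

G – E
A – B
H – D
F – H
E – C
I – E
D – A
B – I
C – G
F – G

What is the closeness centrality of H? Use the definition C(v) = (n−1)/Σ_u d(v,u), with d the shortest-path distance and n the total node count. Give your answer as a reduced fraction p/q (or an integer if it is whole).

Distances from H: A:2, B:3, C:3, D:1, E:3, F:1, G:2, I:4. Sum = 19.
n = 9, so closeness = 8/19.

8/19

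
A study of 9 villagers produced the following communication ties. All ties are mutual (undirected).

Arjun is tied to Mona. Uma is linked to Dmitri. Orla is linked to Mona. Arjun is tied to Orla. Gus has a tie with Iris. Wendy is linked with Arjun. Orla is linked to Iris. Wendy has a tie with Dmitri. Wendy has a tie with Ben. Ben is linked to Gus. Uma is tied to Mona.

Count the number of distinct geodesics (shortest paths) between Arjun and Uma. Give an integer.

1

The shortest distance is 2, and the only length-2 path is Arjun–Mona–Uma. So there is exactly 1 shortest path.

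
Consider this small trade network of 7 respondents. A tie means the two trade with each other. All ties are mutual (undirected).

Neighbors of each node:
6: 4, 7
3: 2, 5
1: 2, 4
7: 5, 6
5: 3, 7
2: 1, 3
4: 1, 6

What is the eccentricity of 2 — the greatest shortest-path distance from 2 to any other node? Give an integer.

3

Distances from 2: 1:1, 3:1, 4:2, 5:2, 6:3, 7:3.
The largest is 3 (to 6 and 7), so the eccentricity of 2 is 3.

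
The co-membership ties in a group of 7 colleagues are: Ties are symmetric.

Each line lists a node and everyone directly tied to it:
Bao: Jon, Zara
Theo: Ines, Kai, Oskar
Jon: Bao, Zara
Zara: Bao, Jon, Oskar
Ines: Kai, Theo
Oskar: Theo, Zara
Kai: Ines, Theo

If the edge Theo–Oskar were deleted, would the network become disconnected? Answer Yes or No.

Yes

Without the Theo–Oskar edge there is no alternate route between Theo and Oskar, so the network disconnects. It is a bridge.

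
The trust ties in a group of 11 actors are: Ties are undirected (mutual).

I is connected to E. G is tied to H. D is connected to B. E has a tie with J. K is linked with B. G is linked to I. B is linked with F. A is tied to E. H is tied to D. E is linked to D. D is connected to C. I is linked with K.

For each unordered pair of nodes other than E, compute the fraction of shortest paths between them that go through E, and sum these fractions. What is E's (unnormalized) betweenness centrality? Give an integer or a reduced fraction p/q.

Pairs whose geodesics pass through E — F–A: 1; F–J: 1; K–A: 1; K–J: 1; I–C: 1; I–A: 1; I–D: 1; I–J: 1; H–A: 1; H–J: 1; C–A: 1; C–J: 1; B–A: 1; B–J: 1 … (+5 more pairs).
All other pairs contribute 0.
Summing the contributions gives betweenness(E) = 19.

19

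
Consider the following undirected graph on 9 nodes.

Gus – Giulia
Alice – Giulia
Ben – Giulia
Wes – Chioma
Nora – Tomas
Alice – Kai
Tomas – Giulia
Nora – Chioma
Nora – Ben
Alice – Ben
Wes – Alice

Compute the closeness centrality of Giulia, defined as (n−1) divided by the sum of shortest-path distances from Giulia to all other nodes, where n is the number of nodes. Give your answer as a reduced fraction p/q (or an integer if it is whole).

Distances from Giulia: Alice:1, Ben:1, Chioma:3, Gus:1, Kai:2, Nora:2, Tomas:1, Wes:2. Sum = 13.
n = 9, so closeness = 8/13.

8/13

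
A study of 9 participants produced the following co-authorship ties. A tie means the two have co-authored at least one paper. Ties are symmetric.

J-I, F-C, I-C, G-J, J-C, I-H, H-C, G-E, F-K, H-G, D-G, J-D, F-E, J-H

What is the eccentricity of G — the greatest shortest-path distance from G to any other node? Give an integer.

3

Distances from G: C:2, D:1, E:1, F:2, H:1, I:2, J:1, K:3.
The largest is 3 (to K), so the eccentricity of G is 3.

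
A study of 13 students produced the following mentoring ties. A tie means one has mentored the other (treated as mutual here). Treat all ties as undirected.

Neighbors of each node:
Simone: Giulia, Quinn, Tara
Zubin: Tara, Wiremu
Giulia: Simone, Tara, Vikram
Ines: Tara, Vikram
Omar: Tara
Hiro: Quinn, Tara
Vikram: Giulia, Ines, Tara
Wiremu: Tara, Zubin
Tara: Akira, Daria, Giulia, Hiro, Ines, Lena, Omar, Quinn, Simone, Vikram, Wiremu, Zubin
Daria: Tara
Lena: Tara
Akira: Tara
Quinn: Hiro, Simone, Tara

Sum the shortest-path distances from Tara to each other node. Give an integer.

Distances from Tara: Akira:1, Daria:1, Giulia:1, Hiro:1, Ines:1, Lena:1, Omar:1, Quinn:1, Simone:1, Vikram:1, Wiremu:1, Zubin:1.
Sum = 1 + 1 + 1 + 1 + 1 + 1 + 1 + 1 + 1 + 1 + 1 + 1 = 12.

12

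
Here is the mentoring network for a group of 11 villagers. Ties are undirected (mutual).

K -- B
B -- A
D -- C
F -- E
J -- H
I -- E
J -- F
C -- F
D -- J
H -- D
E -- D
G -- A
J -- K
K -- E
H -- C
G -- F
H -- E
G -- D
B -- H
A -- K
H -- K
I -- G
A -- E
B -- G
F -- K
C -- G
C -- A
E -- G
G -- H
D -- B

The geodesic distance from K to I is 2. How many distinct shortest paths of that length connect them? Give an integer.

The shortest distance is 2, and the only length-2 path is K–E–I. So there is exactly 1 shortest path.

1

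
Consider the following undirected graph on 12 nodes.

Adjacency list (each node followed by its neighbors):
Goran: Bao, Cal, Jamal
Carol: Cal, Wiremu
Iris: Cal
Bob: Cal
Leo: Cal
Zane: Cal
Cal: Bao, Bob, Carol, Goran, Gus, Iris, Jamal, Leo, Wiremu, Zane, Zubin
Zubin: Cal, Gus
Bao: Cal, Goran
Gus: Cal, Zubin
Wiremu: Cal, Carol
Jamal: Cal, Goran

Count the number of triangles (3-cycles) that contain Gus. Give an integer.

Gus's neighbors: Cal and Zubin.
Neighbor pairs that are themselves tied: Gus–Cal–Zubin. Each forms one triangle with Gus, for 1 in total.

1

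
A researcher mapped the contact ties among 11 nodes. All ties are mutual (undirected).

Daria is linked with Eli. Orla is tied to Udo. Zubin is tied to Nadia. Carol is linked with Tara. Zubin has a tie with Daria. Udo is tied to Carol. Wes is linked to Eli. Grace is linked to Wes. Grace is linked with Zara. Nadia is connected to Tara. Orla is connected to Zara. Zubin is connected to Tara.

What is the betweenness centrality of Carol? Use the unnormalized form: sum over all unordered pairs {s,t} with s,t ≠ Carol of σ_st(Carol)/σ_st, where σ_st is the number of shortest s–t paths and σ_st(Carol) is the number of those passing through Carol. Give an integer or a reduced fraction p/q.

11

Pairs whose geodesics pass through Carol — Grace–Tara: 1/2; Zara–Tara: 1; Zara–Nadia: 1; Zara–Zubin: 1/2; Orla–Tara: 1; Orla–Nadia: 1; Orla–Zubin: 1; Orla–Daria: 1/2; Udo–Tara: 1; Udo–Nadia: 1; Udo–Zubin: 1; Udo–Daria: 1; Udo–Eli: 1/2.
All other pairs contribute 0.
Summing the contributions gives betweenness(Carol) = 11.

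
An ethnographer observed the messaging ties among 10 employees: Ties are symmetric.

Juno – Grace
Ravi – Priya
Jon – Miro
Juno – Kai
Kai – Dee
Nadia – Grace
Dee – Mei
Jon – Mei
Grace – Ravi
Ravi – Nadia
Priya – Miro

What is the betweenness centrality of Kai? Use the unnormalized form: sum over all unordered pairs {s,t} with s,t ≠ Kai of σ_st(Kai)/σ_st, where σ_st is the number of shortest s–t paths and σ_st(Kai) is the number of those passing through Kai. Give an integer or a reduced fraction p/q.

15/2

Pairs whose geodesics pass through Kai — Juno–Jon: 1; Juno–Mei: 1; Juno–Dee: 1; Grace–Mei: 1; Grace–Dee: 1; Nadia–Mei: 1/2; Nadia–Dee: 1; Ravi–Dee: 1.
All other pairs contribute 0.
Summing the contributions gives betweenness(Kai) = 15/2.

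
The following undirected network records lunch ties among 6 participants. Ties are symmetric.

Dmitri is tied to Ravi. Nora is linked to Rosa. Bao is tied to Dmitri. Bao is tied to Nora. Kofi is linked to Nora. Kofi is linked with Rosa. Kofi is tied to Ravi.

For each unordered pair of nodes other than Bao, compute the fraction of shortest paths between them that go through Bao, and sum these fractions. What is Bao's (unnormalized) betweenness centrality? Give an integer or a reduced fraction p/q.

Pairs whose geodesics pass through Bao — Rosa–Dmitri: 1/2; Nora–Dmitri: 1.
All other pairs contribute 0.
Summing the contributions gives betweenness(Bao) = 3/2.

3/2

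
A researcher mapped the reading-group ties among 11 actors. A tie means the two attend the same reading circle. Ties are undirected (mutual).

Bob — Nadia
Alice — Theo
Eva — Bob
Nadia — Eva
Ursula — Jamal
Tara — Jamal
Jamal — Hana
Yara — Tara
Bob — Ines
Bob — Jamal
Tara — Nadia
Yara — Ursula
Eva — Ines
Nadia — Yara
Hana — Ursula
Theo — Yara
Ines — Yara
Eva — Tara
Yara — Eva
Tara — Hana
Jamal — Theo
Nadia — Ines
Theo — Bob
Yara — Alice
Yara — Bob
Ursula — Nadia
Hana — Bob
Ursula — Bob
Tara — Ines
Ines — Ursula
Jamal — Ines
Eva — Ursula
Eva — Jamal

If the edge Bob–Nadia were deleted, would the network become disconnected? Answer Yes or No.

No

Even without that edge, Bob still reaches Nadia via Bob – Ursula – Nadia, so the network stays connected. Not a bridge.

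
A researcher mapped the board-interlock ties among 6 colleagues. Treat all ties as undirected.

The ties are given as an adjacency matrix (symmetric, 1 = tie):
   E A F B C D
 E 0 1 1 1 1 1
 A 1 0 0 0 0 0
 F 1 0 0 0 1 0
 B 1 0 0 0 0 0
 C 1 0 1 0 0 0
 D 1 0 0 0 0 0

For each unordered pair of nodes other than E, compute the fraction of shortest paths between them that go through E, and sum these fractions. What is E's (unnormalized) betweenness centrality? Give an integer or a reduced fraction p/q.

Pairs whose geodesics pass through E — A–F: 1; A–B: 1; A–C: 1; A–D: 1; F–B: 1; F–D: 1; B–C: 1; B–D: 1; C–D: 1.
All other pairs contribute 0.
Summing the contributions gives betweenness(E) = 9.

9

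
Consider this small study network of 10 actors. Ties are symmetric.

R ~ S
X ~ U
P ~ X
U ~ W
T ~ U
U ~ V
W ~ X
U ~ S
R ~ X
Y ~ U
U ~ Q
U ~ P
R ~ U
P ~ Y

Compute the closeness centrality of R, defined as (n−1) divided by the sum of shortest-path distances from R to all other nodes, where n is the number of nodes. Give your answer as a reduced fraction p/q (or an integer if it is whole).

Distances from R: P:2, Q:2, S:1, T:2, U:1, V:2, W:2, X:1, Y:2. Sum = 15.
n = 10, so closeness = 9/15 = 3/5.

3/5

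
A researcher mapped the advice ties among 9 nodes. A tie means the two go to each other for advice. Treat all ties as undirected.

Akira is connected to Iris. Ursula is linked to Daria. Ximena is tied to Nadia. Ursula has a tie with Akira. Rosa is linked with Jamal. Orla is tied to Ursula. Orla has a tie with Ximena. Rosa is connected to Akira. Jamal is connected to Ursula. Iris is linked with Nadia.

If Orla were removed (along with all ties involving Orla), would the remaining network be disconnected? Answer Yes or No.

No

Even without Orla, every remaining node can still reach every other (the residual graph is connected), so Orla is not a cut vertex.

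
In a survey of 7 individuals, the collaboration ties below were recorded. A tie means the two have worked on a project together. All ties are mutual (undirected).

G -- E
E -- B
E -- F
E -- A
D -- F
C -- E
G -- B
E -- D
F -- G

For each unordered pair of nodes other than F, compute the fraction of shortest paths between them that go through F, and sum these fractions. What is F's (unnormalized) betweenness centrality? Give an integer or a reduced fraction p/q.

1/2

Pairs whose geodesics pass through F — G–D: 1/2.
All other pairs contribute 0.
Summing the contributions gives betweenness(F) = 1/2.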